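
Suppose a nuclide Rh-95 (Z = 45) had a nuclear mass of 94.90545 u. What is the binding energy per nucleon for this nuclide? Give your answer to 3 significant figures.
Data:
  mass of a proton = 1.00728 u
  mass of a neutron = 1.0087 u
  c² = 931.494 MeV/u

Mass of separated nucleons = 45(1.00728) + 50(1.0087) = 45.32760 + 50.4350 = 95.76260 u
Mass defect Δm = 95.76260 − 94.90545 = 0.85715 u
Binding energy = Δm·c² = 0.85715 × 931.494 MeV/u = 798.430 MeV
Per nucleon: 798.430 / 95 = 8.4045 MeV

8.40 MeV/nucleon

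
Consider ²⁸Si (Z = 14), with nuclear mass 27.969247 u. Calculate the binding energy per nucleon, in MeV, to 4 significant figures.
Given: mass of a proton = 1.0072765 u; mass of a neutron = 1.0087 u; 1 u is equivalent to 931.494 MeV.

Σm = 14·m_p + 14·m_n = 14.1018710 + 14.1218 = 28.2236710 u
The mass defect is 28.2236710 − 27.969247 = 0.2544240 u.
Converting to energy: 0.2544240 u × 931.494 MeV/u = 236.994 MeV
BE/A = 236.994 MeV / 28 = 8.464 MeV/nucleon

8.464 MeV/nucleon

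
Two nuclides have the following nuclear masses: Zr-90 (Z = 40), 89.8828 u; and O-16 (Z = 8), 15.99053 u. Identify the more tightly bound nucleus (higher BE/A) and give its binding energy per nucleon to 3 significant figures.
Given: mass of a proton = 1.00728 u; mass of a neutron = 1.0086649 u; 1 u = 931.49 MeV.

Zr-90: Σm = 40(1.00728) + 50(1.0086649) = 90.7244450 u; Δm = 0.8416450 u; E_B = 783.98 MeV; E_B/A = 8.711 MeV
O-16: Σm = 8(1.00728) + 8(1.0086649) = 16.1275592 u; Δm = 0.1370292 u; E_B = 127.64 MeV; E_B/A = 7.978 MeV
Zr-90 has the higher binding energy per nucleon, so it is the more tightly bound nucleus.

Zr-90; 8.71 MeV/nucleon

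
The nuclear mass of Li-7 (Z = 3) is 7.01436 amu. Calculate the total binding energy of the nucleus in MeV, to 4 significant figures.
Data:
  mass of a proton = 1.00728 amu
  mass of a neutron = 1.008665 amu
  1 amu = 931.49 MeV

39.25 MeV

Z = 3, so N = A − Z = 7 − 3 = 4.
Mass of separated nucleons = 3(1.00728) + 4(1.008665) = 3.02184 + 4.034660 = 7.056500 amu
Δm = 7.056500 − 7.01436 = 0.042140 amu
Converting to energy: 0.042140 amu × 931.49 MeV/amu = 39.2530 MeV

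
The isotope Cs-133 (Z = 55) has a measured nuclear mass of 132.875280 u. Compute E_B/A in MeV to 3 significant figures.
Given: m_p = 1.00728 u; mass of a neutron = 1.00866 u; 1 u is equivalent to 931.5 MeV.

The nucleus contains 55 protons and 133 − 55 = 78 neutrons.
Σm = 55·m_p + 78·m_n = 55.40040 + 78.67548 = 134.07588 u
Δm = 134.07588 − 132.875280 = 1.200600 u
Binding energy = Δm·c² = 1.200600 × 931.5 MeV/u = 1118.36 MeV
Per nucleon: 1118.36 / 133 = 8.409 MeV

8.41 MeV/nucleon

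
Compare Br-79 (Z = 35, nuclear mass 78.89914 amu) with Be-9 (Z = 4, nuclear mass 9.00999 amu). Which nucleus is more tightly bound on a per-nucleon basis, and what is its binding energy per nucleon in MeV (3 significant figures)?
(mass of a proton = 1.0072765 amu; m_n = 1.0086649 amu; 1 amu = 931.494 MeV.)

Br-79; 8.69 MeV/nucleon

Br-79: Σm = 35(1.0072765) + 44(1.0086649) = 79.6359331 amu; Δm = 0.7367931 amu; E_B = 686.32 MeV; E_B/A = 8.688 MeV
Be-9: Σm = 4(1.0072765) + 5(1.0086649) = 9.0724305 amu; Δm = 0.0624405 amu; E_B = 58.163 MeV; E_B/A = 6.463 MeV
Br-79 has the higher binding energy per nucleon, so it is the more tightly bound nucleus.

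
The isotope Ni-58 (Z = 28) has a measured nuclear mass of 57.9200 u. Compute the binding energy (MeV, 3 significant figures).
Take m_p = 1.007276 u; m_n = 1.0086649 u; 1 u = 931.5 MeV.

Z = 28, so N = A − Z = 58 − 28 = 30.
Mass of separated nucleons = 28(1.007276) + 30(1.0086649) = 28.203728 + 30.2599470 = 58.4636750 u
Δm = 58.4636750 − 57.9200 = 0.5436750 u
Converting to energy: 0.5436750 u × 931.5 MeV/u = 506.433 MeV

506 MeV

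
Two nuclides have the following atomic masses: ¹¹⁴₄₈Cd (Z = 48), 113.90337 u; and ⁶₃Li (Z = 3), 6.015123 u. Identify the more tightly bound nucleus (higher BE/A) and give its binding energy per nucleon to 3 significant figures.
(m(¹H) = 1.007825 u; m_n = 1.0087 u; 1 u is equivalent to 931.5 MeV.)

¹¹⁴₄₈Cd; 8.55 MeV/nucleon

¹¹⁴₄₈Cd: Σm = 48(1.007825) + 66(1.0087) = 114.949800 u; Δm = 1.046430 u; E_B = 974.75 MeV; E_B/A = 8.550 MeV
⁶₃Li: Σm = 3(1.007825) + 3(1.0087) = 6.049575 u; Δm = 0.034452 u; E_B = 32.092 MeV; E_B/A = 5.349 MeV
¹¹⁴₄₈Cd has the higher binding energy per nucleon, so it is the more tightly bound nucleus.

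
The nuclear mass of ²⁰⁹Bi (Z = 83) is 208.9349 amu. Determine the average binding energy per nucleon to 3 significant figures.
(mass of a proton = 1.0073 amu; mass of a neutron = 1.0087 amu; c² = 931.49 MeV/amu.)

Total constituent mass: 83 × 1.0073 + 126 × 1.0087 = 210.7021 amu
Mass defect Δm = 210.7021 − 208.9349 = 1.7672 amu
Binding energy = Δm·c² = 1.7672 × 931.49 MeV/amu = 1646.13 MeV
BE/A = 1646.13 MeV / 209 = 7.876 MeV/nucleon

7.88 MeV/nucleon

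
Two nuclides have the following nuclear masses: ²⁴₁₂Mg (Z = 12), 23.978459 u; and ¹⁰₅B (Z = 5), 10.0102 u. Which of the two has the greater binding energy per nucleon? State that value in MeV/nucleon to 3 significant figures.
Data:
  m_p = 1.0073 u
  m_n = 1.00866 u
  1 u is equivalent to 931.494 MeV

²⁴₁₂Mg; 8.27 MeV/nucleon

²⁴₁₂Mg: Σm = 12(1.0073) + 12(1.00866) = 24.19152 u; Δm = 0.213061 u; E_B = 198.465 MeV; E_B/A = 8.269 MeV
¹⁰₅B: Σm = 5(1.0073) + 5(1.00866) = 10.07980 u; Δm = 0.06960 u; E_B = 64.832 MeV; E_B/A = 6.483 MeV
²⁴₁₂Mg has the higher binding energy per nucleon, so it is the more tightly bound nucleus.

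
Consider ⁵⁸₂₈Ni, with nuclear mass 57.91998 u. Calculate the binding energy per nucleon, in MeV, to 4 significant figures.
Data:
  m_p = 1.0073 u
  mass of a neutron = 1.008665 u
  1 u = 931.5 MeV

Σm = 28·m_p + 30·m_n = 28.2044 + 30.259950 = 58.464350 u
Δm = 58.464350 − 57.91998 = 0.544370 u
Binding energy = Δm·c² = 0.544370 × 931.5 MeV/u = 507.081 MeV
Per nucleon: 507.081 / 58 = 8.743 MeV

8.743 MeV/nucleon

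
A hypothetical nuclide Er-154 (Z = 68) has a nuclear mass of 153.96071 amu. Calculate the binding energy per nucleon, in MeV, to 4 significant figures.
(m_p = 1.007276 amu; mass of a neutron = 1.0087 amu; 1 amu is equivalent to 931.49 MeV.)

With 68 protons and 86 neutrons (A = 154):
Total constituent mass: 68 × 1.007276 + 86 × 1.0087 = 155.242968 amu
Δm = 155.242968 − 153.96071 = 1.282258 amu
E_B = 1.282258 × 931.49 = 1194.41 MeV
Per nucleon: 1194.41 / 154 = 7.756 MeV

7.756 MeV/nucleon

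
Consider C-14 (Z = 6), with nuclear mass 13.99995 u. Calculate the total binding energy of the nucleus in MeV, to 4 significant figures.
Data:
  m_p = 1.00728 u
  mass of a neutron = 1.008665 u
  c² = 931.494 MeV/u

Mass of separated nucleons = 6(1.00728) + 8(1.008665) = 6.04368 + 8.069320 = 14.113000 u
Δm = 14.113000 − 13.99995 = 0.113050 u
Converting to energy: 0.113050 u × 931.494 MeV/u = 105.305 MeV

105.3 MeV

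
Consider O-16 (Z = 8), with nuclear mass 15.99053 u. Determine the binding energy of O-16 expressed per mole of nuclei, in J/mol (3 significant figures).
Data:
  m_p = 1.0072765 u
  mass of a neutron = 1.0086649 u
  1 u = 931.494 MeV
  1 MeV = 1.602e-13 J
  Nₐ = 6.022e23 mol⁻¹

The nucleus contains 8 protons and 16 − 8 = 8 neutrons.
Σm = 8·m_p + 8·m_n = 8.0582120 + 8.0693192 = 16.1275312 u
Mass defect Δm = 16.1275312 − 15.99053 = 0.1370012 u
Converting to energy: 0.1370012 u × 931.494 MeV/u = 127.616 MeV
Per nucleus in joules: 127.616 MeV × 1.602e-13 J/MeV = 2.0444e-11 J
Per mole: 2.0444e-11 J × 6.022e23 mol⁻¹ = 1.2311e+13 J/mol

1.23e+13 J/mol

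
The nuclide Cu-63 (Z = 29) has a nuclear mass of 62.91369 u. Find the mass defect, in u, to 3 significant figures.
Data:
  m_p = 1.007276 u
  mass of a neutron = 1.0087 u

0.593 u

The nucleus contains 29 protons and 63 − 29 = 34 neutrons.
Total constituent mass: 29 × 1.007276 + 34 × 1.0087 = 63.506804 u
The mass defect is 63.506804 − 62.91369 = 0.593114 u.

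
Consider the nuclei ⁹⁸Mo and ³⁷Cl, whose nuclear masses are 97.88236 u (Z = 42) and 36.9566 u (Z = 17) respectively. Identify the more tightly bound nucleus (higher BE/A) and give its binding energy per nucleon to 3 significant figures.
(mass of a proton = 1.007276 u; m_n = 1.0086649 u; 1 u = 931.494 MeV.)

⁹⁸Mo; 8.64 MeV/nucleon

⁹⁸Mo: Σm = 42(1.007276) + 56(1.0086649) = 98.7908264 u; Δm = 0.9084664 u; E_B = 846.23 MeV; E_B/A = 8.635 MeV
³⁷Cl: Σm = 17(1.007276) + 20(1.0086649) = 37.2969900 u; Δm = 0.3403900 u; E_B = 317.07 MeV; E_B/A = 8.569 MeV
⁹⁸Mo has the higher binding energy per nucleon, so it is the more tightly bound nucleus.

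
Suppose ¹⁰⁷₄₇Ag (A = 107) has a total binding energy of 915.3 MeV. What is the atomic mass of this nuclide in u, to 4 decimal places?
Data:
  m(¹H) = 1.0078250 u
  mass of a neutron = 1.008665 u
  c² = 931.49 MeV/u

106.9051 u

Mass defect = 915.3 MeV / (931.49 MeV/u) = 0.982619 u
Constituent mass = 47(1.0078250) + 60(1.008665) = 107.8876750 u
Atomic mass = 107.8876750 − 0.982619 = 106.9050560 u ≈ 106.9051 u (to 4 decimal places)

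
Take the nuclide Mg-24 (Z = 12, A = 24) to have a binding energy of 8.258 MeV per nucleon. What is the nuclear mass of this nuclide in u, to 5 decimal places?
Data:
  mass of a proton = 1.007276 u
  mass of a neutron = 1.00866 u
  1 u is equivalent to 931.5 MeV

Total binding energy = 24 × 8.258 = 198.192 MeV
Mass defect = 198.192 MeV / (931.5 MeV/u) = 0.2127665 u
Constituent mass = 12(1.007276) + 12(1.00866) = 24.191232 u
Nuclear mass = 24.191232 − 0.2127665 = 23.9784655 u ≈ 23.97847 u (to 5 decimal places)

23.97847 u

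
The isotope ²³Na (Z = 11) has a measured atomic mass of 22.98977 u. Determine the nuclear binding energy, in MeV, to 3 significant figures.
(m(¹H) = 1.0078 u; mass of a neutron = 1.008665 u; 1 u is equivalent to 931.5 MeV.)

186 MeV

Z = 11, so N = A − Z = 23 − 11 = 12.
Mass of separated nucleons = 11(1.0078) + 12(1.008665) = 11.0858 + 12.103980 = 23.189780 u
Mass defect Δm = 23.189780 − 22.98977 = 0.200010 u
E_B = 0.200010 × 931.5 = 186.309 MeV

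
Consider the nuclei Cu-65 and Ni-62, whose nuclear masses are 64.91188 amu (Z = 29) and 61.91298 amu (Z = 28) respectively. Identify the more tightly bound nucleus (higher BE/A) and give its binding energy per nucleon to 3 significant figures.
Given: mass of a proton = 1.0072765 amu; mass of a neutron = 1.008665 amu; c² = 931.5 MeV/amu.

Cu-65: Σm = 29(1.0072765) + 36(1.008665) = 65.5229585 amu; Δm = 0.6110785 amu; E_B = 569.22 MeV; E_B/A = 8.757 MeV
Ni-62: Σm = 28(1.0072765) + 34(1.008665) = 62.4983520 amu; Δm = 0.5853720 amu; E_B = 545.27 MeV; E_B/A = 8.7947 MeV
Ni-62 has the higher binding energy per nucleon, so it is the more tightly bound nucleus.

Ni-62; 8.79 MeV/nucleon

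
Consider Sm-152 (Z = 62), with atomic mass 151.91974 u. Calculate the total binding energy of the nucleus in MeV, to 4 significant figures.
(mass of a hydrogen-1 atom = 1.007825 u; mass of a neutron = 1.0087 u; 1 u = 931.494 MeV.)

With 62 protons and 90 neutrons (A = 152):
Total constituent mass: 62 × 1.007825 + 90 × 1.0087 = 153.268150 u
Mass defect Δm = 153.268150 − 151.91974 = 1.348410 u
E_B = 1.348410 × 931.494 = 1256.04 MeV

1256 MeV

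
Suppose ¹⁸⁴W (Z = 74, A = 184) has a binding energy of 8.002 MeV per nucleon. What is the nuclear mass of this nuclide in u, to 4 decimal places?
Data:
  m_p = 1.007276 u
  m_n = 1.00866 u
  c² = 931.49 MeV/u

Total binding energy = 184 × 8.002 = 1472.368 MeV
Mass defect = 1472.368 MeV / (931.49 MeV/u) = 1.580659 u
Constituent mass = 74(1.007276) + 110(1.00866) = 185.491024 u
Nuclear mass = 185.491024 − 1.580659 = 183.910365 u ≈ 183.9104 u (to 4 decimal places)

183.9104 u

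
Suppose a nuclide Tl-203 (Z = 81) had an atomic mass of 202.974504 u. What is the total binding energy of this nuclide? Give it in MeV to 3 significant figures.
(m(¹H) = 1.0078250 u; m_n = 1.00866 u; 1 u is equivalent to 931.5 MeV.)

Total constituent mass: 81 × 1.0078250 + 122 × 1.00866 = 204.6903450 u
Mass defect Δm = 204.6903450 − 202.974504 = 1.7158410 u
Converting to energy: 1.7158410 u × 931.5 MeV/u = 1598.31 MeV

1600 MeV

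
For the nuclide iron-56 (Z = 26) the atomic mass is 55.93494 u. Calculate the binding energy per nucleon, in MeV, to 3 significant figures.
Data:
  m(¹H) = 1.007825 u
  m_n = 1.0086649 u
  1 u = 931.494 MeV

Z = 26, so N = A − Z = 56 − 26 = 30.
Total constituent mass: 26 × 1.007825 + 30 × 1.0086649 = 56.4633970 u
The mass defect is 56.4633970 − 55.93494 = 0.5284570 u.
Converting to energy: 0.5284570 u × 931.494 MeV/u = 492.255 MeV
Dividing by A = 56 gives 8.790 MeV per nucleon.

8.79 MeV/nucleon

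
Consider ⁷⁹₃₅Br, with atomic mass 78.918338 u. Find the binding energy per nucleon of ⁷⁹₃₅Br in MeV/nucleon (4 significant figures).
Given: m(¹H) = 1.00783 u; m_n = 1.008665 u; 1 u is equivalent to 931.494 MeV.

The nucleus contains 35 protons and 79 − 35 = 44 neutrons.
Mass of separated nucleons = 35(1.00783) + 44(1.008665) = 35.27405 + 44.381260 = 79.655310 u
The mass defect is 79.655310 − 78.918338 = 0.736972 u.
E_B = 0.736972 × 931.494 = 686.485 MeV
Per nucleon: 686.485 / 79 = 8.690 MeV

8.690 MeV/nucleon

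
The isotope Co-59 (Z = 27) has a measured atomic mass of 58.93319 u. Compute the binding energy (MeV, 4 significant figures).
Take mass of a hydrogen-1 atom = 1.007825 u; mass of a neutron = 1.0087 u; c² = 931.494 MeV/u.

518.4 MeV

Mass of separated nucleons = 27(1.007825) + 32(1.0087) = 27.211275 + 32.2784 = 59.489675 u
Δm = 59.489675 − 58.93319 = 0.556485 u
Converting to energy: 0.556485 u × 931.494 MeV/u = 518.362 MeV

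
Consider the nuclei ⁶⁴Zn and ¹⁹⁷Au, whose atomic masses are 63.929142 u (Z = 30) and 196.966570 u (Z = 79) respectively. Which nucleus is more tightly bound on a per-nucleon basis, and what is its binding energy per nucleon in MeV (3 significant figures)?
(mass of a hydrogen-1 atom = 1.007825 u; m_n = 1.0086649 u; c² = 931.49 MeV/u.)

⁶⁴Zn; 8.74 MeV/nucleon

⁶⁴Zn: Σm = 30(1.007825) + 34(1.0086649) = 64.5293566 u; Δm = 0.6002146 u; E_B = 559.09 MeV; E_B/A = 8.736 MeV
¹⁹⁷Au: Σm = 79(1.007825) + 118(1.0086649) = 198.6406332 u; Δm = 1.6740632 u; E_B = 1559.4 MeV; E_B/A = 7.916 MeV
⁶⁴Zn has the higher binding energy per nucleon, so it is the more tightly bound nucleus.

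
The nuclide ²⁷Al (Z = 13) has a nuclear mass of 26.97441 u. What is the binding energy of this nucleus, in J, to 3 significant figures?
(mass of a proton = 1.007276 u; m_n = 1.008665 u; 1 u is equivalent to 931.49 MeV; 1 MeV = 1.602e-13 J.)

3.60e-11 J

The nucleus contains 13 protons and 27 − 13 = 14 neutrons.
Mass of separated nucleons = 13(1.007276) + 14(1.008665) = 13.094588 + 14.121310 = 27.215898 u
Mass defect Δm = 27.215898 − 26.97441 = 0.241488 u
E_B = 0.241488 × 931.49 = 224.944 MeV
In joules: 224.944 MeV × 1.602e-13 J/MeV = 3.6036e-11 J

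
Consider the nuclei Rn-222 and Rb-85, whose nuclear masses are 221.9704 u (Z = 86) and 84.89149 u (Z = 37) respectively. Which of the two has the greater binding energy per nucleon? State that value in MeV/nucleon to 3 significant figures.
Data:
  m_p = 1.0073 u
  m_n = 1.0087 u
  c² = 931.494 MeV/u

Rb-85; 8.73 MeV/nucleon

Rn-222: Σm = 86(1.0073) + 136(1.0087) = 223.8110 u; Δm = 1.8406 u; E_B = 1714.5 MeV; E_B/A = 7.723 MeV
Rb-85: Σm = 37(1.0073) + 48(1.0087) = 85.6877 u; Δm = 0.79621 u; E_B = 741.66 MeV; E_B/A = 8.725 MeV
Rb-85 has the higher binding energy per nucleon, so it is the more tightly bound nucleus.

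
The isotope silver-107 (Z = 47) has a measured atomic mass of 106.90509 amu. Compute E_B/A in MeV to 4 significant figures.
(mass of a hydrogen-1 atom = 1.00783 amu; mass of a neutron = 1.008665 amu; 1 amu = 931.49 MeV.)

8.556 MeV/nucleon

With 47 protons and 60 neutrons (A = 107):
Σm = 47·m(¹H) + 60·m_n = 47.36801 + 60.519900 = 107.887910 amu
The mass defect is 107.887910 − 106.90509 = 0.982820 amu.
E_B = 0.982820 × 931.49 = 915.487 MeV
Dividing by A = 107 gives 8.556 MeV per nucleon.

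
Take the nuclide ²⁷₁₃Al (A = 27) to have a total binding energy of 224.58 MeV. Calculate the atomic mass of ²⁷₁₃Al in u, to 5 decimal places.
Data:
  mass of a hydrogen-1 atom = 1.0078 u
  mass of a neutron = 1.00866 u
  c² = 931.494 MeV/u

Mass defect = 224.58 MeV / (931.494 MeV/u) = 0.2410966 u
Constituent mass = 13(1.0078) + 14(1.00866) = 27.22264 u
Atomic mass = 27.22264 − 0.2410966 = 26.9815434 u ≈ 26.98154 u (to 5 decimal places)

26.98154 u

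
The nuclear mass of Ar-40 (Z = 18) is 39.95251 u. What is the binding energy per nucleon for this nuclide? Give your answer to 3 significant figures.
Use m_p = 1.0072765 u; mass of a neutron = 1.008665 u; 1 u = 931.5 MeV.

8.60 MeV/nucleon

Z = 18, so N = A − Z = 40 − 18 = 22.
Mass of separated nucleons = 18(1.0072765) + 22(1.008665) = 18.1309770 + 22.190630 = 40.3216070 u
Mass defect Δm = 40.3216070 − 39.95251 = 0.3690970 u
Binding energy = Δm·c² = 0.3690970 × 931.5 MeV/u = 343.814 MeV
Per nucleon: 343.814 / 40 = 8.595 MeV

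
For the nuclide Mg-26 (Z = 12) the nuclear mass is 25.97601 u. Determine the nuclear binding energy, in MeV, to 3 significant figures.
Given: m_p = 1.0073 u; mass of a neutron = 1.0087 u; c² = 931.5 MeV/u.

With 12 protons and 14 neutrons (A = 26):
Total constituent mass: 12 × 1.0073 + 14 × 1.0087 = 26.2094 u
The mass defect is 26.2094 − 25.97601 = 0.23339 u.
Converting to energy: 0.23339 u × 931.5 MeV/u = 217.403 MeV

217 MeV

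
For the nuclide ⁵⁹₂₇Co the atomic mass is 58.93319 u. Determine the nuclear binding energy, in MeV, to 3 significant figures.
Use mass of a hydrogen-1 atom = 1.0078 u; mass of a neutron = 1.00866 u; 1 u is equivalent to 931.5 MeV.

517 MeV

Σm = 27·m(¹H) + 32·m_n = 27.2106 + 32.27712 = 59.48772 u
Δm = 59.48772 − 58.93319 = 0.55453 u
Binding energy = Δm·c² = 0.55453 × 931.5 MeV/u = 516.545 MeV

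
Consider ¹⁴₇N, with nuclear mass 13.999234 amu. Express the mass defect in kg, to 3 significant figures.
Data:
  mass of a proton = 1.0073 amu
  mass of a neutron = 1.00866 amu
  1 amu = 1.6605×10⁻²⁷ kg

1.87e-28 kg

The nucleus contains 7 protons and 14 − 7 = 7 neutrons.
Σm = 7·m_p + 7·m_n = 7.0511 + 7.06062 = 14.11172 amu
The mass defect is 14.11172 − 13.999234 = 0.112486 amu.
In SI units: 0.112486 amu × 1.6605×10⁻²⁷ kg/amu = 1.8678e-28 kg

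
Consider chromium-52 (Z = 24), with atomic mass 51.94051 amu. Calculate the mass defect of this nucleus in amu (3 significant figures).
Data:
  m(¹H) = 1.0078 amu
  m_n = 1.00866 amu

0.489 amu

Z = 24, so N = A − Z = 52 − 24 = 28.
Σm = 24·m(¹H) + 28·m_n = 24.1872 + 28.24248 = 52.42968 amu
The mass defect is 52.42968 − 51.94051 = 0.48917 amu.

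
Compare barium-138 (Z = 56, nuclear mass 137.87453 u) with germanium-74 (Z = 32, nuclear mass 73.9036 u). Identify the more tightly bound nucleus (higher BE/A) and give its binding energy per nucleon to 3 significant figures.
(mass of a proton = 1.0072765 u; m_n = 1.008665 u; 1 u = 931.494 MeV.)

germanium-74; 8.73 MeV/nucleon

barium-138: Σm = 56(1.0072765) + 82(1.008665) = 139.1180140 u; Δm = 1.2434840 u; E_B = 1158.3 MeV; E_B/A = 8.393 MeV
germanium-74: Σm = 32(1.0072765) + 42(1.008665) = 74.5967780 u; Δm = 0.6931780 u; E_B = 645.69 MeV; E_B/A = 8.726 MeV
germanium-74 has the higher binding energy per nucleon, so it is the more tightly bound nucleus.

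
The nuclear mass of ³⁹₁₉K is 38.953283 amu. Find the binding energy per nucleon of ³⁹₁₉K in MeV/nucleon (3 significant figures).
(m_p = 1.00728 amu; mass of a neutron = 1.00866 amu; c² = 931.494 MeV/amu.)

8.56 MeV/nucleon

The nucleus contains 19 protons and 39 − 19 = 20 neutrons.
Mass of separated nucleons = 19(1.00728) + 20(1.00866) = 19.13832 + 20.17320 = 39.31152 amu
The mass defect is 39.31152 − 38.953283 = 0.358237 amu.
E_B = 0.358237 × 931.494 = 333.696 MeV
Per nucleon: 333.696 / 39 = 8.556 MeV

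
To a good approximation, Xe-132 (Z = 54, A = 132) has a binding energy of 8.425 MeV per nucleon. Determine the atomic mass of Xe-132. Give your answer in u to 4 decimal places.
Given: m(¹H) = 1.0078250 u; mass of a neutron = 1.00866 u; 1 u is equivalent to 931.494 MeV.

131.9041 u

Total binding energy = 132 × 8.425 = 1112.100 MeV
Mass defect = 1112.100 MeV / (931.494 MeV/u) = 1.193889 u
Constituent mass = 54(1.0078250) + 78(1.00866) = 133.0980300 u
Atomic mass = 133.0980300 − 1.193889 = 131.9041410 u ≈ 131.9041 u (to 4 decimal places)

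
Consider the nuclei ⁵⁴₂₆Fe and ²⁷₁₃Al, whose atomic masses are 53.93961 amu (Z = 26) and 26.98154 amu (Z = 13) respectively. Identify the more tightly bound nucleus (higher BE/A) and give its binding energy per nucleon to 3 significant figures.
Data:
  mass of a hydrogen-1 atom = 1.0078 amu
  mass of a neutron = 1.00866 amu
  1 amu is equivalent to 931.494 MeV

⁵⁴₂₆Fe: Σm = 26(1.0078) + 28(1.00866) = 54.44528 amu; Δm = 0.50567 amu; E_B = 471.03 MeV; E_B/A = 8.723 MeV
²⁷₁₃Al: Σm = 13(1.0078) + 14(1.00866) = 27.22264 amu; Δm = 0.24110 amu; E_B = 224.58 MeV; E_B/A = 8.318 MeV
⁵⁴₂₆Fe has the higher binding energy per nucleon, so it is the more tightly bound nucleus.

⁵⁴₂₆Fe; 8.72 MeV/nucleon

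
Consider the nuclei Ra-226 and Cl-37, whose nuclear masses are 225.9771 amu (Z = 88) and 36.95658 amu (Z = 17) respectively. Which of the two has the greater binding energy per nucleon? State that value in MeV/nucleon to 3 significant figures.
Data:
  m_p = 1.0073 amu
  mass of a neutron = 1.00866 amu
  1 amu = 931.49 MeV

Cl-37; 8.58 MeV/nucleon

Ra-226: Σm = 88(1.0073) + 138(1.00866) = 227.83748 amu; Δm = 1.86038 amu; E_B = 1732.9 MeV; E_B/A = 7.668 MeV
Cl-37: Σm = 17(1.0073) + 20(1.00866) = 37.29730 amu; Δm = 0.34072 amu; E_B = 317.38 MeV; E_B/A = 8.578 MeV
Cl-37 has the higher binding energy per nucleon, so it is the more tightly bound nucleus.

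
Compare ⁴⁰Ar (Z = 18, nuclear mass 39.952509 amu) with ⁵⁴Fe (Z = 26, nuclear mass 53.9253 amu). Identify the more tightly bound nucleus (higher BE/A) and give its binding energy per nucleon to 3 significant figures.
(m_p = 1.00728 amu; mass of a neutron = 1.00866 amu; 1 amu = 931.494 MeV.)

⁵⁴Fe; 8.74 MeV/nucleon

⁴⁰Ar: Σm = 18(1.00728) + 22(1.00866) = 40.32156 amu; Δm = 0.369051 amu; E_B = 343.77 MeV; E_B/A = 8.594 MeV
⁵⁴Fe: Σm = 26(1.00728) + 28(1.00866) = 54.43176 amu; Δm = 0.50646 amu; E_B = 471.76 MeV; E_B/A = 8.736 MeV
⁵⁴Fe has the higher binding energy per nucleon, so it is the more tightly bound nucleus.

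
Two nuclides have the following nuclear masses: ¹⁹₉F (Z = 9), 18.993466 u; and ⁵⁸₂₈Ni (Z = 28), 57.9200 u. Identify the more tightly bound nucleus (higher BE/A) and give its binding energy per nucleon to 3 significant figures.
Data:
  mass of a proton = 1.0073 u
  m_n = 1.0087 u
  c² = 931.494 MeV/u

⁵⁸₂₈Ni; 8.76 MeV/nucleon

¹⁹₉F: Σm = 9(1.0073) + 10(1.0087) = 19.1527 u; Δm = 0.159234 u; E_B = 148.33 MeV; E_B/A = 7.807 MeV
⁵⁸₂₈Ni: Σm = 28(1.0073) + 30(1.0087) = 58.4654 u; Δm = 0.5454 u; E_B = 508.04 MeV; E_B/A = 8.759 MeV
⁵⁸₂₈Ni has the higher binding energy per nucleon, so it is the more tightly bound nucleus.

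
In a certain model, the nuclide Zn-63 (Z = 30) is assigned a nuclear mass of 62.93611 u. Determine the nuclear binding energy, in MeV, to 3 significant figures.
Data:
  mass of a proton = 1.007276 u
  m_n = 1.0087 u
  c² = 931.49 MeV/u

530 MeV

The nucleus contains 30 protons and 63 − 30 = 33 neutrons.
Total constituent mass: 30 × 1.007276 + 33 × 1.0087 = 63.505380 u
The mass defect is 63.505380 − 62.93611 = 0.569270 u.
Converting to energy: 0.569270 u × 931.49 MeV/u = 530.269 MeV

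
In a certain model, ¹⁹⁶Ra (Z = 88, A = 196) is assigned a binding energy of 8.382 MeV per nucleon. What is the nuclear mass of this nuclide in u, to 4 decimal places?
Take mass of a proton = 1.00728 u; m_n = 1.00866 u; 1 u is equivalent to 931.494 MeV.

Total binding energy = 196 × 8.382 = 1642.872 MeV
Mass defect = 1642.872 MeV / (931.494 MeV/u) = 1.763696 u
Constituent mass = 88(1.00728) + 108(1.00866) = 197.57592 u
Nuclear mass = 197.57592 − 1.763696 = 195.812224 u ≈ 195.8122 u (to 4 decimal places)

195.8122 u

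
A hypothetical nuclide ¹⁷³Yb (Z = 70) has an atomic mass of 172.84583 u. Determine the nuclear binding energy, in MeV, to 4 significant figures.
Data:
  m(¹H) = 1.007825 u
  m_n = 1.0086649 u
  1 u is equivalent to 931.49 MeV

1485 MeV

With 70 protons and 103 neutrons (A = 173):
Total constituent mass: 70 × 1.007825 + 103 × 1.0086649 = 174.4402347 u
Mass defect Δm = 174.4402347 − 172.84583 = 1.5944047 u
Converting to energy: 1.5944047 u × 931.49 MeV/u = 1485.17 MeV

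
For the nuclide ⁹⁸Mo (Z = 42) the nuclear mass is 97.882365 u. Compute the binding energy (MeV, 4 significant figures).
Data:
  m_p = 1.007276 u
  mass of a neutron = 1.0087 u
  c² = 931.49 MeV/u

848.1 MeV

Mass of separated nucleons = 42(1.007276) + 56(1.0087) = 42.305592 + 56.4872 = 98.792792 u
Δm = 98.792792 − 97.882365 = 0.910427 u
Binding energy = Δm·c² = 0.910427 × 931.49 MeV/u = 848.054 MeV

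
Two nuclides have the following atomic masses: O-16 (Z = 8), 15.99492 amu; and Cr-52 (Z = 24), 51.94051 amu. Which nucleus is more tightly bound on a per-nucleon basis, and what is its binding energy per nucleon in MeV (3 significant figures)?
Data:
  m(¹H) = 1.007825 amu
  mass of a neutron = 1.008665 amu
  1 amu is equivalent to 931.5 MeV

Cr-52; 8.78 MeV/nucleon

O-16: Σm = 8(1.007825) + 8(1.008665) = 16.131920 amu; Δm = 0.137000 amu; E_B = 127.62 MeV; E_B/A = 7.976 MeV
Cr-52: Σm = 24(1.007825) + 28(1.008665) = 52.430420 amu; Δm = 0.489910 amu; E_B = 456.35 MeV; E_B/A = 8.776 MeV
Cr-52 has the higher binding energy per nucleon, so it is the more tightly bound nucleus.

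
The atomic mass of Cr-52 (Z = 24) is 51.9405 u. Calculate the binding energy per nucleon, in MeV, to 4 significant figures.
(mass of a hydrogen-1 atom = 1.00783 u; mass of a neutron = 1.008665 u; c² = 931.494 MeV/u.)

8.778 MeV/nucleon

Σm = 24·m(¹H) + 28·m_n = 24.18792 + 28.242620 = 52.430540 u
Δm = 52.430540 − 51.9405 = 0.490040 u
Converting to energy: 0.490040 u × 931.494 MeV/u = 456.469 MeV
BE/A = 456.469 MeV / 52 = 8.778 MeV/nucleon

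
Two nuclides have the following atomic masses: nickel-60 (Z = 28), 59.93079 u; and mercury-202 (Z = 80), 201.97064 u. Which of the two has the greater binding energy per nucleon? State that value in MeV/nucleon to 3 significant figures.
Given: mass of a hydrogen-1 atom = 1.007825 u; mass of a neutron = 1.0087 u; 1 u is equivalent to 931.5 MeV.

nickel-60: Σm = 28(1.007825) + 32(1.0087) = 60.497500 u; Δm = 0.566710 u; E_B = 527.89 MeV; E_B/A = 8.798 MeV
mercury-202: Σm = 80(1.007825) + 122(1.0087) = 203.687400 u; Δm = 1.716760 u; E_B = 1599.2 MeV; E_B/A = 7.917 MeV
nickel-60 has the higher binding energy per nucleon, so it is the more tightly bound nucleus.

nickel-60; 8.80 MeV/nucleon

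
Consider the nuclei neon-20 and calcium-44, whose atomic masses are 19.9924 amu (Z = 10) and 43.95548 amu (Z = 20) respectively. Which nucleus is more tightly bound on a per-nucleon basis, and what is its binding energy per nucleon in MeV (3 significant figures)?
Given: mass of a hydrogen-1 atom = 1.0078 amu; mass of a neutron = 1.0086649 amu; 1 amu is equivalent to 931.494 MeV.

calcium-44; 8.65 MeV/nucleon

neon-20: Σm = 10(1.0078) + 10(1.0086649) = 20.1646490 amu; Δm = 0.1722490 amu; E_B = 160.449 MeV; E_B/A = 8.022 MeV
calcium-44: Σm = 20(1.0078) + 24(1.0086649) = 44.3639576 amu; Δm = 0.4084776 amu; E_B = 380.49 MeV; E_B/A = 8.648 MeV
calcium-44 has the higher binding energy per nucleon, so it is the more tightly bound nucleus.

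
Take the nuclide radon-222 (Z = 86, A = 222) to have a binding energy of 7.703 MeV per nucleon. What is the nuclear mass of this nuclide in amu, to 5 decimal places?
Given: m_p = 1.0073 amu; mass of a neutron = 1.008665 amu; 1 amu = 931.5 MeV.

Total binding energy = 222 × 7.703 = 1710.066 MeV
Mass defect = 1710.066 MeV / (931.5 MeV/amu) = 1.8358196 amu
Constituent mass = 86(1.0073) + 136(1.008665) = 223.806240 amu
Nuclear mass = 223.806240 − 1.8358196 = 221.9704204 amu ≈ 221.97042 amu (to 5 decimal places)

221.97042 amu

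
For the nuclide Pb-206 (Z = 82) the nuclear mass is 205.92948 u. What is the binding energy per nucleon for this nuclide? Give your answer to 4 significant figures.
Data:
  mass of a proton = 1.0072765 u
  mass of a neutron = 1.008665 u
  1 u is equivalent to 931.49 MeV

With 82 protons and 124 neutrons (A = 206):
Total constituent mass: 82 × 1.0072765 + 124 × 1.008665 = 207.6711330 u
Δm = 207.6711330 − 205.92948 = 1.7416530 u
Binding energy = Δm·c² = 1.7416530 × 931.49 MeV/u = 1622.33 MeV
Dividing by A = 206 gives 7.875 MeV per nucleon.

7.875 MeV/nucleon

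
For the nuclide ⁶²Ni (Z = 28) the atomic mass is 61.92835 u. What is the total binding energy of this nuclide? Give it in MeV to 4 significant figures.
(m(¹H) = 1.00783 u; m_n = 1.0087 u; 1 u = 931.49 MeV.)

546.5 MeV

Z = 28, so N = A − Z = 62 − 28 = 34.
Total constituent mass: 28 × 1.00783 + 34 × 1.0087 = 62.51504 u
The mass defect is 62.51504 − 61.92835 = 0.58669 u.
E_B = 0.58669 × 931.49 = 546.496 MeV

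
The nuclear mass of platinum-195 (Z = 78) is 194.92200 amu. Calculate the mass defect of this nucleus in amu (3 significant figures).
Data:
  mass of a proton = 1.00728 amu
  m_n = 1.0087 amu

1.66 amu

Z = 78, so N = A − Z = 195 − 78 = 117.
Total constituent mass: 78 × 1.00728 + 117 × 1.0087 = 196.58574 amu
The mass defect is 196.58574 − 194.92200 = 1.66374 amu.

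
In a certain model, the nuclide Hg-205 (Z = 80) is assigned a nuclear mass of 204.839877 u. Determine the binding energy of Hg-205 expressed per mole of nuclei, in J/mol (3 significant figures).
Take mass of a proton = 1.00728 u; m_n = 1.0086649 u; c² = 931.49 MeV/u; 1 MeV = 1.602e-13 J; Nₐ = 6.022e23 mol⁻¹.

Mass of separated nucleons = 80(1.00728) + 125(1.0086649) = 80.58240 + 126.0831125 = 206.6655125 u
The mass defect is 206.6655125 − 204.839877 = 1.8256355 u.
Converting to energy: 1.8256355 u × 931.49 MeV/u = 1700.56 MeV
Per nucleus in joules: 1700.56 MeV × 1.602e-13 J/MeV = 2.7243e-10 J
Per mole: 2.7243e-10 J × 6.022e23 mol⁻¹ = 1.6406e+14 J/mol

1.64e+14 J/mol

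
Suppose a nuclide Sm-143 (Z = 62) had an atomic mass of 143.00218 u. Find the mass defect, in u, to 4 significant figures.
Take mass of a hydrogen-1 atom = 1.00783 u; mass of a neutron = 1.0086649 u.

1.185 u

Z = 62, so N = A − Z = 143 − 62 = 81.
Mass of separated nucleons = 62(1.00783) + 81(1.0086649) = 62.48546 + 81.7018569 = 144.1873169 u
Mass defect Δm = 144.1873169 − 143.00218 = 1.1851369 u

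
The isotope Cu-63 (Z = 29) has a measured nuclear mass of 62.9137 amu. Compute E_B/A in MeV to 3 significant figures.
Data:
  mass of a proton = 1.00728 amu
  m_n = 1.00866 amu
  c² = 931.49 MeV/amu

Σm = 29·m_p + 34·m_n = 29.21112 + 34.29444 = 63.50556 amu
Δm = 63.50556 − 62.9137 = 0.59186 amu
Converting to energy: 0.59186 amu × 931.49 MeV/amu = 551.312 MeV
Per nucleon: 551.312 / 63 = 8.751 MeV

8.75 MeV/nucleon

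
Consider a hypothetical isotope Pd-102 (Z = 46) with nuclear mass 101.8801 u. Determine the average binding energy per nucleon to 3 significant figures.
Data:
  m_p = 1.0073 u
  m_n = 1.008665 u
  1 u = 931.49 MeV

Z = 46, so N = A − Z = 102 − 46 = 56.
Σm = 46·m_p + 56·m_n = 46.3358 + 56.485240 = 102.821040 u
The mass defect is 102.821040 − 101.8801 = 0.940940 u.
Converting to energy: 0.940940 u × 931.49 MeV/u = 876.476 MeV
Dividing by A = 102 gives 8.593 MeV per nucleon.

8.59 MeV/nucleon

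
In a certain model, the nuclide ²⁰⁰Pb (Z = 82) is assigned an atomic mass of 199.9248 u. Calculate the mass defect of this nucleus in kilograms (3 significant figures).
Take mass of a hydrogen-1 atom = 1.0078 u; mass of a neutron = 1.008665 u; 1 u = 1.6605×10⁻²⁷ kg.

Total constituent mass: 82 × 1.0078 + 118 × 1.008665 = 201.662070 u
Δm = 201.662070 − 199.9248 = 1.737270 u
In SI units: 1.737270 u × 1.6605×10⁻²⁷ kg/u = 2.8847e-27 kg

2.88e-27 kg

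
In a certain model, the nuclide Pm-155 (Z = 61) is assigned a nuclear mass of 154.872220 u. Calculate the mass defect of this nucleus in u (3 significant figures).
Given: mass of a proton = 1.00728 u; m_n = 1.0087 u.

1.39 u

Total constituent mass: 61 × 1.00728 + 94 × 1.0087 = 156.26188 u
Δm = 156.26188 − 154.872220 = 1.389660 u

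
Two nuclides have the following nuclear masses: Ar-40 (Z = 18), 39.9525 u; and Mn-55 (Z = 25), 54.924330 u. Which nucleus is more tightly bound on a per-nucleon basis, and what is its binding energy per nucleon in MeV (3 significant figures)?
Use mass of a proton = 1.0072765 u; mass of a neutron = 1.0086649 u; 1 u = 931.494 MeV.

Mn-55; 8.77 MeV/nucleon

Ar-40: Σm = 18(1.0072765) + 22(1.0086649) = 40.3216048 u; Δm = 0.3691048 u; E_B = 343.819 MeV; E_B/A = 8.595 MeV
Mn-55: Σm = 25(1.0072765) + 30(1.0086649) = 55.4418595 u; Δm = 0.5175295 u; E_B = 482.08 MeV; E_B/A = 8.765 MeV
Mn-55 has the higher binding energy per nucleon, so it is the more tightly bound nucleus.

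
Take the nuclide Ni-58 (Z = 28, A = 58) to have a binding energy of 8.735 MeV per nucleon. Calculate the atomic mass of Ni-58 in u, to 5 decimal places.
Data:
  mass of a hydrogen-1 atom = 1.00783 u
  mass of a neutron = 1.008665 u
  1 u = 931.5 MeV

Total binding energy = 58 × 8.735 = 506.630 MeV
Mass defect = 506.630 MeV / (931.5 MeV/u) = 0.5438862 u
Constituent mass = 28(1.00783) + 30(1.008665) = 58.479190 u
Atomic mass = 58.479190 − 0.5438862 = 57.9353038 u ≈ 57.93530 u (to 5 decimal places)

57.93530 u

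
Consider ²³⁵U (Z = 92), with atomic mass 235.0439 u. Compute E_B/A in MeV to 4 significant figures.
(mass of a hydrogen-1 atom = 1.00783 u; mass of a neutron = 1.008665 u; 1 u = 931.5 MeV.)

Total constituent mass: 92 × 1.00783 + 143 × 1.008665 = 236.959455 u
Mass defect Δm = 236.959455 − 235.0439 = 1.915555 u
Converting to energy: 1.915555 u × 931.5 MeV/u = 1784.34 MeV
Dividing by A = 235 gives 7.593 MeV per nucleon.

7.593 MeV/nucleon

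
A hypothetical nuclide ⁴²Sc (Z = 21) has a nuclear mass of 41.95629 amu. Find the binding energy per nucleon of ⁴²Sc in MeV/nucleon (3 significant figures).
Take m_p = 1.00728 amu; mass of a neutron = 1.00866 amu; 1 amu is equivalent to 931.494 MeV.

8.39 MeV/nucleon

Z = 21, so N = A − Z = 42 − 21 = 21.
Mass of separated nucleons = 21(1.00728) + 21(1.00866) = 21.15288 + 21.18186 = 42.33474 amu
Δm = 42.33474 − 41.95629 = 0.37845 amu
E_B = 0.37845 × 931.494 = 352.524 MeV
Per nucleon: 352.524 / 42 = 8.393 MeV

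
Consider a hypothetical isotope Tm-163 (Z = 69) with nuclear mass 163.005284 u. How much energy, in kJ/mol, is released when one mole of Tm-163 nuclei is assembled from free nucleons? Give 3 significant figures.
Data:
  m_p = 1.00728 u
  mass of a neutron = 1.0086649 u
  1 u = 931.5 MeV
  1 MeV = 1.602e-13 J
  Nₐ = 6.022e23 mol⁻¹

Z = 69, so N = A − Z = 163 − 69 = 94.
Mass of separated nucleons = 69(1.00728) + 94(1.0086649) = 69.50232 + 94.8145006 = 164.3168206 u
Mass defect Δm = 164.3168206 − 163.005284 = 1.3115366 u
Converting to energy: 1.3115366 u × 931.5 MeV/u = 1221.70 MeV
Per nucleus in joules: 1221.70 MeV × 1.602e-13 J/MeV = 1.9572e-10 J
Per mole: 1.9572e-10 J × 6.022e23 mol⁻¹ = 1.1786e+14 J/mol

1.18e+11 kJ/mol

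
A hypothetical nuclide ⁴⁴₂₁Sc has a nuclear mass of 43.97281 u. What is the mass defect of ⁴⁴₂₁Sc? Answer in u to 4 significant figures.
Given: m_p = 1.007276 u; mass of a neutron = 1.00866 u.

0.3792 u

Z = 21, so N = A − Z = 44 − 21 = 23.
Mass of separated nucleons = 21(1.007276) + 23(1.00866) = 21.152796 + 23.19918 = 44.351976 u
Δm = 44.351976 − 43.97281 = 0.379166 u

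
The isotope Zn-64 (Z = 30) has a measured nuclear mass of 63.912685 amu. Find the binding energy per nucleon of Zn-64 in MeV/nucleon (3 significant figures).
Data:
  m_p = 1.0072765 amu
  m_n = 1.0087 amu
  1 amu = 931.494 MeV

8.75 MeV/nucleon

Z = 30, so N = A − Z = 64 − 30 = 34.
Total constituent mass: 30 × 1.0072765 + 34 × 1.0087 = 64.5140950 amu
Mass defect Δm = 64.5140950 − 63.912685 = 0.6014100 amu
Binding energy = Δm·c² = 0.6014100 × 931.494 MeV/amu = 560.210 MeV
Dividing by A = 64 gives 8.753 MeV per nucleon.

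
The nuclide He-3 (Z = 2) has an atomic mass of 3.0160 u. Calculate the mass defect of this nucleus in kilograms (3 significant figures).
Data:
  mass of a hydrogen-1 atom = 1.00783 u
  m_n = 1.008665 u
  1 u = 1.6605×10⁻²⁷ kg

1.38e-29 kg

The nucleus contains 2 protons and 3 − 2 = 1 neutrons.
Total constituent mass: 2 × 1.00783 + 1 × 1.008665 = 3.024325 u
The mass defect is 3.024325 − 3.0160 = 0.008325 u.
In SI units: 0.008325 u × 1.6605×10⁻²⁷ kg/u = 1.3824e-29 kg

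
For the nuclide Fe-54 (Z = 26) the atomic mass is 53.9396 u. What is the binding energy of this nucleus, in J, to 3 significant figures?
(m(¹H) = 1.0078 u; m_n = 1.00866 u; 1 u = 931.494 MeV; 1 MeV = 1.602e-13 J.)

With 26 protons and 28 neutrons (A = 54):
Σm = 26·m(¹H) + 28·m_n = 26.2028 + 28.24248 = 54.44528 u
Mass defect Δm = 54.44528 − 53.9396 = 0.50568 u
Binding energy = Δm·c² = 0.50568 × 931.494 MeV/u = 471.038 MeV
In joules: 471.038 MeV × 1.602e-13 J/MeV = 7.5460e-11 J

7.55e-11 J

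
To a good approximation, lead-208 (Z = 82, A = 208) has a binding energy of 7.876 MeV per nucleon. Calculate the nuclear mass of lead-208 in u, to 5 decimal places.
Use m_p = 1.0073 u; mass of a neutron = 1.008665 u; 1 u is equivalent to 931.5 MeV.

207.93171 u

Total binding energy = 208 × 7.876 = 1638.208 MeV
Mass defect = 1638.208 MeV / (931.5 MeV/u) = 1.7586774 u
Constituent mass = 82(1.0073) + 126(1.008665) = 209.690390 u
Nuclear mass = 209.690390 − 1.7586774 = 207.9317126 u ≈ 207.93171 u (to 5 decimal places)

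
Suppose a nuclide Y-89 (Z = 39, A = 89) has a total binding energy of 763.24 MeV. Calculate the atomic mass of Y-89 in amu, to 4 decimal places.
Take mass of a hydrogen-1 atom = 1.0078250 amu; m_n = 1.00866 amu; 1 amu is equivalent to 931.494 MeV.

Mass defect = 763.24 MeV / (931.494 MeV/amu) = 0.819372 amu
Constituent mass = 39(1.0078250) + 50(1.00866) = 89.7381750 amu
Atomic mass = 89.7381750 − 0.819372 = 88.9188030 amu ≈ 88.9188 amu (to 4 decimal places)

88.9188 amu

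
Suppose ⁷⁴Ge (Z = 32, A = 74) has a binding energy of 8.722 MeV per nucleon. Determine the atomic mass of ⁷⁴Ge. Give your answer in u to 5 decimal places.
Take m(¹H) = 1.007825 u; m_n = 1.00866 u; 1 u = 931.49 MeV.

Total binding energy = 74 × 8.722 = 645.428 MeV
Mass defect = 645.428 MeV / (931.49 MeV/u) = 0.6928985 u
Constituent mass = 32(1.007825) + 42(1.00866) = 74.614120 u
Atomic mass = 74.614120 − 0.6928985 = 73.9212215 u ≈ 73.92122 u (to 5 decimal places)

73.92122 u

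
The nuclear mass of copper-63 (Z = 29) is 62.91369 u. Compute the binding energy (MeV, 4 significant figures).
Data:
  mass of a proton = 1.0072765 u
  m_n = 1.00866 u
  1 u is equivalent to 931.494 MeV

Z = 29, so N = A − Z = 63 − 29 = 34.
Mass of separated nucleons = 29(1.0072765) + 34(1.00866) = 29.2110185 + 34.29444 = 63.5054585 u
The mass defect is 63.5054585 − 62.91369 = 0.5917685 u.
E_B = 0.5917685 × 931.494 = 551.229 MeV

551.2 MeV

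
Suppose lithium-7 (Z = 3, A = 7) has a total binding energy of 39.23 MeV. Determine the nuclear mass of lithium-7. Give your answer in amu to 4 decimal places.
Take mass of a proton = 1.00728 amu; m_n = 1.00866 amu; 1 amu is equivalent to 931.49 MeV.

7.0144 amu

Mass defect = 39.23 MeV / (931.49 MeV/amu) = 0.042115 amu
Constituent mass = 3(1.00728) + 4(1.00866) = 7.05648 amu
Nuclear mass = 7.05648 − 0.042115 = 7.014365 amu ≈ 7.0144 amu (to 4 decimal places)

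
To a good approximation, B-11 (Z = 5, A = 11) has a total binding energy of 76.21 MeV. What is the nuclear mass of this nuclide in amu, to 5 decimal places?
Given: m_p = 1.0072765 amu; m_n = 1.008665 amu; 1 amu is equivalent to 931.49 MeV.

11.00656 amu

Mass defect = 76.21 MeV / (931.49 MeV/amu) = 0.0818152 amu
Constituent mass = 5(1.0072765) + 6(1.008665) = 11.0883725 amu
Nuclear mass = 11.0883725 − 0.0818152 = 11.0065573 amu ≈ 11.00656 amu (to 5 decimal places)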